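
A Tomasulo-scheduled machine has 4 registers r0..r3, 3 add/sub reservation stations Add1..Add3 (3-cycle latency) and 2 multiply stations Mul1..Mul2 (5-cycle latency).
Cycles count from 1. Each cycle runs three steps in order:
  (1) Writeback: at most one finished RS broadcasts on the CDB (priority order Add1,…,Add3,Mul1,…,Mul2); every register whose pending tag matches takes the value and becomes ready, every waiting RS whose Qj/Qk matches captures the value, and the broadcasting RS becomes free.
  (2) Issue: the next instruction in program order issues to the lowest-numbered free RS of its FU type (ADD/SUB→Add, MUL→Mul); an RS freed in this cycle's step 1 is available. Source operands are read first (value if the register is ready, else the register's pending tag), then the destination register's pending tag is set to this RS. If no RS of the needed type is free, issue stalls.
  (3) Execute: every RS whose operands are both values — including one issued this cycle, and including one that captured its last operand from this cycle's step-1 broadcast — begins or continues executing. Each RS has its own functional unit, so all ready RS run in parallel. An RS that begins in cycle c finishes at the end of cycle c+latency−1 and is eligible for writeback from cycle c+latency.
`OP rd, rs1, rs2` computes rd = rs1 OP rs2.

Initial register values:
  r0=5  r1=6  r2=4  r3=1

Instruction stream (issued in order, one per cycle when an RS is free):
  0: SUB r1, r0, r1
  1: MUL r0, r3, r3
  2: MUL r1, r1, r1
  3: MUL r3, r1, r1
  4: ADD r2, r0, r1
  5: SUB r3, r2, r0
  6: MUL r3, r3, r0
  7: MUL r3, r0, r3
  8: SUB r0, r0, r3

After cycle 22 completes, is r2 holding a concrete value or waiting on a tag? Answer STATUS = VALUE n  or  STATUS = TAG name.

STATUS = VALUE 2

c1: issue SUB r1<-Add1 | r0:5,r1:Add1,r2:4,r3:1
c2: issue MUL r0<-Mul1 | r0:Mul1,r1:Add1,r2:4,r3:1
c3: issue MUL r1<-Mul2 | r0:Mul1,r1:Mul2,r2:4,r3:1
c4: CDB Add1=-1; stall | r0:Mul1,r1:Mul2,r2:4,r3:1
c5: stall | r0:Mul1,r1:Mul2,r2:4,r3:1
c6: stall | r0:Mul1,r1:Mul2,r2:4,r3:1
c7: CDB Mul1=1; issue MUL r3<-Mul1 | r0:1,r1:Mul2,r2:4,r3:Mul1
c8: issue ADD r2<-Add1 | r0:1,r1:Mul2,r2:Add1,r3:Mul1
c9: CDB Mul2=1; issue SUB r3<-Add2 | r0:1,r1:1,r2:Add1,r3:Add2
c10: issue MUL r3<-Mul2 | r0:1,r1:1,r2:Add1,r3:Mul2
c11: stall | r0:1,r1:1,r2:Add1,r3:Mul2
c12: CDB Add1=2; stall | r0:1,r1:1,r2:2,r3:Mul2
c13: stall | r0:1,r1:1,r2:2,r3:Mul2
c14: CDB Mul1=1; issue MUL r3<-Mul1 | r0:1,r1:1,r2:2,r3:Mul1
c15: CDB Add2=1; issue SUB r0<-Add1 | r0:Add1,r1:1,r2:2,r3:Mul1
c16: - | r0:Add1,r1:1,r2:2,r3:Mul1
c17: - | r0:Add1,r1:1,r2:2,r3:Mul1
c18: - | r0:Add1,r1:1,r2:2,r3:Mul1
c19: - | r0:Add1,r1:1,r2:2,r3:Mul1
c20: CDB Mul2=1 | r0:Add1,r1:1,r2:2,r3:Mul1
c21: - | r0:Add1,r1:1,r2:2,r3:Mul1
c22: - | r0:Add1,r1:1,r2:2,r3:Mul1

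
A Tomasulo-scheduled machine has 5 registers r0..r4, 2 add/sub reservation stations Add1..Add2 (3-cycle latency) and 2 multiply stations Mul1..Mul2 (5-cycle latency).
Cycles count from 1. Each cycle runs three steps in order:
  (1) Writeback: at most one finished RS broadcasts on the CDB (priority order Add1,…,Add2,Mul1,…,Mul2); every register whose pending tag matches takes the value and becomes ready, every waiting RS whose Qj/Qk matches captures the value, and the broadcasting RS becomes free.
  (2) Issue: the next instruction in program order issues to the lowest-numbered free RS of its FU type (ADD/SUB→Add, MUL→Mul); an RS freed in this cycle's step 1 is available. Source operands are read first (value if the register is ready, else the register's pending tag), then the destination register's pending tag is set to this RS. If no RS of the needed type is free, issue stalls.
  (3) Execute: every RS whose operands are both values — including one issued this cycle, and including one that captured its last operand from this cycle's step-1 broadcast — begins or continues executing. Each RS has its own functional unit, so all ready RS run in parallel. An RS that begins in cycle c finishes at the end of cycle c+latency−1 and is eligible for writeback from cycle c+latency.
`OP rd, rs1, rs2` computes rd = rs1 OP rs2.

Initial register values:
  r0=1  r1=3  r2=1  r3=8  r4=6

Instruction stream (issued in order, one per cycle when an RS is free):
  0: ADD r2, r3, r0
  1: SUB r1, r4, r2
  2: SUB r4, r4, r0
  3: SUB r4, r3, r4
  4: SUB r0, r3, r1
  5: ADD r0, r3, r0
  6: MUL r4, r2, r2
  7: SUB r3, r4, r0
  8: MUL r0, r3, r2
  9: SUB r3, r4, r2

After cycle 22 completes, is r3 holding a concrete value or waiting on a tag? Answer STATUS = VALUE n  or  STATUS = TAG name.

c1: issue ADD r2<-Add1 | r0:1,r1:3,r2:Add1,r3:8,r4:6
c2: issue SUB r1<-Add2 | r0:1,r1:Add2,r2:Add1,r3:8,r4:6
c3: stall | r0:1,r1:Add2,r2:Add1,r3:8,r4:6
c4: CDB Add1=9; issue SUB r4<-Add1 | r0:1,r1:Add2,r2:9,r3:8,r4:Add1
c5: stall | r0:1,r1:Add2,r2:9,r3:8,r4:Add1
c6: stall | r0:1,r1:Add2,r2:9,r3:8,r4:Add1
c7: CDB Add1=5; issue SUB r4<-Add1 | r0:1,r1:Add2,r2:9,r3:8,r4:Add1
c8: CDB Add2=-3; issue SUB r0<-Add2 | r0:Add2,r1:-3,r2:9,r3:8,r4:Add1
c9: stall | r0:Add2,r1:-3,r2:9,r3:8,r4:Add1
c10: CDB Add1=3; issue ADD r0<-Add1 | r0:Add1,r1:-3,r2:9,r3:8,r4:3
c11: CDB Add2=11; issue MUL r4<-Mul1 | r0:Add1,r1:-3,r2:9,r3:8,r4:Mul1
c12: issue SUB r3<-Add2 | r0:Add1,r1:-3,r2:9,r3:Add2,r4:Mul1
c13: issue MUL r0<-Mul2 | r0:Mul2,r1:-3,r2:9,r3:Add2,r4:Mul1
c14: CDB Add1=19; issue SUB r3<-Add1 | r0:Mul2,r1:-3,r2:9,r3:Add1,r4:Mul1
c15: - | r0:Mul2,r1:-3,r2:9,r3:Add1,r4:Mul1
c16: CDB Mul1=81 | r0:Mul2,r1:-3,r2:9,r3:Add1,r4:81
c17: - | r0:Mul2,r1:-3,r2:9,r3:Add1,r4:81
c18: - | r0:Mul2,r1:-3,r2:9,r3:Add1,r4:81
c19: CDB Add1=72 | r0:Mul2,r1:-3,r2:9,r3:72,r4:81
c20: CDB Add2=62 | r0:Mul2,r1:-3,r2:9,r3:72,r4:81
c21: - | r0:Mul2,r1:-3,r2:9,r3:72,r4:81
c22: - | r0:Mul2,r1:-3,r2:9,r3:72,r4:81

STATUS = VALUE 72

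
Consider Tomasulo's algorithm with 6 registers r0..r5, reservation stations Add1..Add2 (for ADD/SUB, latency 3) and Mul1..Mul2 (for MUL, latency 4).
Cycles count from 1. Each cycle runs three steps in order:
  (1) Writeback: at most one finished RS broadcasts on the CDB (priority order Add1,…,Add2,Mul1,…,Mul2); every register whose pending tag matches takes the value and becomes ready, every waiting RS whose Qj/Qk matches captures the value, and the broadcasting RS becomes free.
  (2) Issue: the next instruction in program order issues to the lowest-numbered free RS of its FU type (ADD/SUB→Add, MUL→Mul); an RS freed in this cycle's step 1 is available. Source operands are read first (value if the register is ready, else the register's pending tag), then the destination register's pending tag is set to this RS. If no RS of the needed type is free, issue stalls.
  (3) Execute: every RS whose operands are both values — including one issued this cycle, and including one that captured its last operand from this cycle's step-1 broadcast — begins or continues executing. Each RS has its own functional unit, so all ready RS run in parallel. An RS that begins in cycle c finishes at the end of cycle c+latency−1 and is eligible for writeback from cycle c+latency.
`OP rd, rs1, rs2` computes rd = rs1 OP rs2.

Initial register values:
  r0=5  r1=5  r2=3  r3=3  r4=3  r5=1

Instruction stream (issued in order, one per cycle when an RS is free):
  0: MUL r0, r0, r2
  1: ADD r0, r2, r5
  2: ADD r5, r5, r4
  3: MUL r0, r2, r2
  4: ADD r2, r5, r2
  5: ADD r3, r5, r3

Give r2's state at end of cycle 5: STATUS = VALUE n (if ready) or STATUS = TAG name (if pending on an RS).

c1: issue MUL r0<-Mul1 | r0:Mul1,r1:5,r2:3,r3:3,r4:3,r5:1
c2: issue ADD r0<-Add1 | r0:Add1,r1:5,r2:3,r3:3,r4:3,r5:1
c3: issue ADD r5<-Add2 | r0:Add1,r1:5,r2:3,r3:3,r4:3,r5:Add2
c4: issue MUL r0<-Mul2 | r0:Mul2,r1:5,r2:3,r3:3,r4:3,r5:Add2
c5: CDB Add1=4; issue ADD r2<-Add1 | r0:Mul2,r1:5,r2:Add1,r3:3,r4:3,r5:Add2

STATUS = TAG Add1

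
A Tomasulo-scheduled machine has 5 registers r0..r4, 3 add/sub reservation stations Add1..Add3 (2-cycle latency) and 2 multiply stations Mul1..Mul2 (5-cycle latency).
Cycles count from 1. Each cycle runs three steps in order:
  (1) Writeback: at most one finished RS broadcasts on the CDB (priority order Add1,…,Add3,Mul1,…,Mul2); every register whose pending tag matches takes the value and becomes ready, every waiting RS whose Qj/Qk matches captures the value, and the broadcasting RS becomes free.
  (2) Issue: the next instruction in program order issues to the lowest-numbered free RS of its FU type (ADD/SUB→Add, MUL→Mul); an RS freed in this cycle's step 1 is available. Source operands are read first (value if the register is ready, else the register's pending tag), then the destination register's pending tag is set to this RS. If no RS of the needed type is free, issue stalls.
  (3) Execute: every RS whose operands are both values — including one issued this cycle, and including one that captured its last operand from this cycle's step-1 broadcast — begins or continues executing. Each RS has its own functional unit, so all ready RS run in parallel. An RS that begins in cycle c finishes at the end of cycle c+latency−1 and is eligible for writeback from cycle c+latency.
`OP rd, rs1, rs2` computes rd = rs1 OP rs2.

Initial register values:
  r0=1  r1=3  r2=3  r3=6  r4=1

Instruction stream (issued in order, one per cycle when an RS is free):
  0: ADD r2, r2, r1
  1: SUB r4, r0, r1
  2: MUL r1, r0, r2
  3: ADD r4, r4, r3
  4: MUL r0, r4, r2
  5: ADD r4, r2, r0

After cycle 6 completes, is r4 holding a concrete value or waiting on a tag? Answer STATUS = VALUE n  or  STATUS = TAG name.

c1: issue ADD r2<-Add1 | r0:1,r1:3,r2:Add1,r3:6,r4:1
c2: issue SUB r4<-Add2 | r0:1,r1:3,r2:Add1,r3:6,r4:Add2
c3: CDB Add1=6; issue MUL r1<-Mul1 | r0:1,r1:Mul1,r2:6,r3:6,r4:Add2
c4: CDB Add2=-2; issue ADD r4<-Add1 | r0:1,r1:Mul1,r2:6,r3:6,r4:Add1
c5: issue MUL r0<-Mul2 | r0:Mul2,r1:Mul1,r2:6,r3:6,r4:Add1
c6: CDB Add1=4; issue ADD r4<-Add1 | r0:Mul2,r1:Mul1,r2:6,r3:6,r4:Add1

STATUS = TAG Add1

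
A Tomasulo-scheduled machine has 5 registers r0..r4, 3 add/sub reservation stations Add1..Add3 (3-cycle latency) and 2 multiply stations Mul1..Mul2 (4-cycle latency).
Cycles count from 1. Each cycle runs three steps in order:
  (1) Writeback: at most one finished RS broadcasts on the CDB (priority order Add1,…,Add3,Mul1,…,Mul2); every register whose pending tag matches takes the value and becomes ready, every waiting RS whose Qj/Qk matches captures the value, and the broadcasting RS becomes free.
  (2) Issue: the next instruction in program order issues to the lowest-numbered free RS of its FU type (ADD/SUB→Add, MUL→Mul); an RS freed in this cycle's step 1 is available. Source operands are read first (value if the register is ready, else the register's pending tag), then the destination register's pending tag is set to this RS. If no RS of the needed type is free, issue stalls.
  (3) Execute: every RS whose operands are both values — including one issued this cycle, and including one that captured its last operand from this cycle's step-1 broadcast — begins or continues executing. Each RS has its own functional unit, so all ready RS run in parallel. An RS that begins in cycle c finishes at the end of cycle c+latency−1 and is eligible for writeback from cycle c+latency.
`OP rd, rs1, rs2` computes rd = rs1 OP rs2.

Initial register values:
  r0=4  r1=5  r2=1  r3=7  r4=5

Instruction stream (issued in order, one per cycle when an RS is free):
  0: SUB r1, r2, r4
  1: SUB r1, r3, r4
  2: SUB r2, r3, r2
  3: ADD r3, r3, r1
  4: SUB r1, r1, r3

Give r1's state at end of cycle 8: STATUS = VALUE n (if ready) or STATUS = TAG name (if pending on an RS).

c1: issue SUB r1<-Add1 | r0:4,r1:Add1,r2:1,r3:7,r4:5
c2: issue SUB r1<-Add2 | r0:4,r1:Add2,r2:1,r3:7,r4:5
c3: issue SUB r2<-Add3 | r0:4,r1:Add2,r2:Add3,r3:7,r4:5
c4: CDB Add1=-4; issue ADD r3<-Add1 | r0:4,r1:Add2,r2:Add3,r3:Add1,r4:5
c5: CDB Add2=2; issue SUB r1<-Add2 | r0:4,r1:Add2,r2:Add3,r3:Add1,r4:5
c6: CDB Add3=6 | r0:4,r1:Add2,r2:6,r3:Add1,r4:5
c7: - | r0:4,r1:Add2,r2:6,r3:Add1,r4:5
c8: CDB Add1=9 | r0:4,r1:Add2,r2:6,r3:9,r4:5

STATUS = TAG Add2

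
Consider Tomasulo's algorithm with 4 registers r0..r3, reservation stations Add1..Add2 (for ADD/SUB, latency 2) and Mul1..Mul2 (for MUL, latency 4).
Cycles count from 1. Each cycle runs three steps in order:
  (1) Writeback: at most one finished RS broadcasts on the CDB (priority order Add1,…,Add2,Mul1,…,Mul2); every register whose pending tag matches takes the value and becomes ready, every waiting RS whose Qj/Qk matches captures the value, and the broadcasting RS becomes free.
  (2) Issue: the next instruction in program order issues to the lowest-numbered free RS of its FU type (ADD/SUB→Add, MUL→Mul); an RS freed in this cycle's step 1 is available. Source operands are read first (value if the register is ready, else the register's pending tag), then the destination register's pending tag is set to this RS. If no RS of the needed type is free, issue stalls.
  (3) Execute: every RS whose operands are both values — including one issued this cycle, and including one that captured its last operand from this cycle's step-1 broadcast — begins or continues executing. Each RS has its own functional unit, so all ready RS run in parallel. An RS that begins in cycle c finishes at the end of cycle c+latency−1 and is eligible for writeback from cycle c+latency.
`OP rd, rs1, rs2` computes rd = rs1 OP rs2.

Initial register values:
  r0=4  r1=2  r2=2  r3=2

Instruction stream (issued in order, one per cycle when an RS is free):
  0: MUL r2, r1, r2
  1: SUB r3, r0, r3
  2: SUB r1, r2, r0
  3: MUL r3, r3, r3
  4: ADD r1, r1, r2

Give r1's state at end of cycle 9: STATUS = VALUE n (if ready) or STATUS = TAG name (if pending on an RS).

c1: issue MUL r2<-Mul1 | r0:4,r1:2,r2:Mul1,r3:2
c2: issue SUB r3<-Add1 | r0:4,r1:2,r2:Mul1,r3:Add1
c3: issue SUB r1<-Add2 | r0:4,r1:Add2,r2:Mul1,r3:Add1
c4: CDB Add1=2; issue MUL r3<-Mul2 | r0:4,r1:Add2,r2:Mul1,r3:Mul2
c5: CDB Mul1=4; issue ADD r1<-Add1 | r0:4,r1:Add1,r2:4,r3:Mul2
c6: - | r0:4,r1:Add1,r2:4,r3:Mul2
c7: CDB Add2=0 | r0:4,r1:Add1,r2:4,r3:Mul2
c8: CDB Mul2=4 | r0:4,r1:Add1,r2:4,r3:4
c9: CDB Add1=4 | r0:4,r1:4,r2:4,r3:4

STATUS = VALUE 4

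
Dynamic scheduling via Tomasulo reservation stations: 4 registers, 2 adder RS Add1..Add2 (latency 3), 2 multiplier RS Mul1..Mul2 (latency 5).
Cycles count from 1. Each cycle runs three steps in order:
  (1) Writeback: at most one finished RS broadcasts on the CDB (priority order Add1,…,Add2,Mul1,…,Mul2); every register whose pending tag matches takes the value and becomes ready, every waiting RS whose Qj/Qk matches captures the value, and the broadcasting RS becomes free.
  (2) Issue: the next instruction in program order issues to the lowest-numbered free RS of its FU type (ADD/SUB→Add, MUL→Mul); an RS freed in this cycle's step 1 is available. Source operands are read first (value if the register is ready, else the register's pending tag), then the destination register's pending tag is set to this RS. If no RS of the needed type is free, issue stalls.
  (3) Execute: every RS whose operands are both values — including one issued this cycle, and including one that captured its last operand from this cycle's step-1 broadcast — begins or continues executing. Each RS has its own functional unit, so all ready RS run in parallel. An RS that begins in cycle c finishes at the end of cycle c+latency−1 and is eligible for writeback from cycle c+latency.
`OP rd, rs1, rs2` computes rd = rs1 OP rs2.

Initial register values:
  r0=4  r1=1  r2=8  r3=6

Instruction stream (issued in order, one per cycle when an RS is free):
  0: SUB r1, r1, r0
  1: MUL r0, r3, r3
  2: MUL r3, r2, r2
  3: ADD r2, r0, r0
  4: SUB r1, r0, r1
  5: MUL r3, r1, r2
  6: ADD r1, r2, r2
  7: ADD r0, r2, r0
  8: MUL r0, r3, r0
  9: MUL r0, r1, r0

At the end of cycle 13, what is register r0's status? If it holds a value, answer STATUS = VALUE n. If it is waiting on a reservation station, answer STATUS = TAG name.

STATUS = TAG Mul2

cycle 1: issue SUB r1<-Add1 // r0:4,r1:Add1,r2:8,r3:6
cycle 2: issue MUL r0<-Mul1 // r0:Mul1,r1:Add1,r2:8,r3:6
cycle 3: issue MUL r3<-Mul2 // r0:Mul1,r1:Add1,r2:8,r3:Mul2
cycle 4: CDB Add1=-3; issue ADD r2<-Add1 // r0:Mul1,r1:-3,r2:Add1,r3:Mul2
cycle 5: issue SUB r1<-Add2 // r0:Mul1,r1:Add2,r2:Add1,r3:Mul2
cycle 6: stall // r0:Mul1,r1:Add2,r2:Add1,r3:Mul2
cycle 7: CDB Mul1=36; issue MUL r3<-Mul1 // r0:36,r1:Add2,r2:Add1,r3:Mul1
cycle 8: CDB Mul2=64; stall // r0:36,r1:Add2,r2:Add1,r3:Mul1
cycle 9: stall // r0:36,r1:Add2,r2:Add1,r3:Mul1
cycle 10: CDB Add1=72; issue ADD r1<-Add1 // r0:36,r1:Add1,r2:72,r3:Mul1
cycle 11: CDB Add2=39; issue ADD r0<-Add2 // r0:Add2,r1:Add1,r2:72,r3:Mul1
cycle 12: issue MUL r0<-Mul2 // r0:Mul2,r1:Add1,r2:72,r3:Mul1
cycle 13: CDB Add1=144; stall // r0:Mul2,r1:144,r2:72,r3:Mul1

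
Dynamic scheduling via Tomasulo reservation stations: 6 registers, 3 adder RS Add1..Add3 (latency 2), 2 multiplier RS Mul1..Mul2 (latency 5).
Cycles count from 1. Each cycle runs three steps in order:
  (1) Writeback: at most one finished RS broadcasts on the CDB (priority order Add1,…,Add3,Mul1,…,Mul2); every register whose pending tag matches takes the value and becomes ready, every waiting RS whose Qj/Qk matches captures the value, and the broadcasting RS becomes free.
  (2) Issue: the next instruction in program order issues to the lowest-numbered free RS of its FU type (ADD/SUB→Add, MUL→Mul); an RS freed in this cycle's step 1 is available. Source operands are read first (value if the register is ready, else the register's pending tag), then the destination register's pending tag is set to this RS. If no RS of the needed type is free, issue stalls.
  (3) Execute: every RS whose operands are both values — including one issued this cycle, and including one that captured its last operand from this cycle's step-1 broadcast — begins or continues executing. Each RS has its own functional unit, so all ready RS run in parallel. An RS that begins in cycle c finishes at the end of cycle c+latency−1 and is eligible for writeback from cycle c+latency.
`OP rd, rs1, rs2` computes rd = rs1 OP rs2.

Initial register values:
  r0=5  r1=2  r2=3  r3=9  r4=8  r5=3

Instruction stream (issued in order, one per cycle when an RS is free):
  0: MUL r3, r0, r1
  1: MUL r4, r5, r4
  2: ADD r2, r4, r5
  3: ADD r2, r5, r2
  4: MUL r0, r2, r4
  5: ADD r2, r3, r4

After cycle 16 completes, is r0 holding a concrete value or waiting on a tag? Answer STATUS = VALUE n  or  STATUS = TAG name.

STATUS = VALUE 720

  c1: issue MUL r3<-Mul1  regs: r0:5,r1:2,r2:3,r3:Mul1,r4:8,r5:3
  c2: issue MUL r4<-Mul2  regs: r0:5,r1:2,r2:3,r3:Mul1,r4:Mul2,r5:3
  c3: issue ADD r2<-Add1  regs: r0:5,r1:2,r2:Add1,r3:Mul1,r4:Mul2,r5:3
  c4: issue ADD r2<-Add2  regs: r0:5,r1:2,r2:Add2,r3:Mul1,r4:Mul2,r5:3
  c5: stall  regs: r0:5,r1:2,r2:Add2,r3:Mul1,r4:Mul2,r5:3
  c6: CDB Mul1=10; issue MUL r0<-Mul1  regs: r0:Mul1,r1:2,r2:Add2,r3:10,r4:Mul2,r5:3
  c7: CDB Mul2=24; issue ADD r2<-Add3  regs: r0:Mul1,r1:2,r2:Add3,r3:10,r4:24,r5:3
  c8: -  regs: r0:Mul1,r1:2,r2:Add3,r3:10,r4:24,r5:3
  c9: CDB Add1=27  regs: r0:Mul1,r1:2,r2:Add3,r3:10,r4:24,r5:3
  c10: CDB Add3=34  regs: r0:Mul1,r1:2,r2:34,r3:10,r4:24,r5:3
  c11: CDB Add2=30  regs: r0:Mul1,r1:2,r2:34,r3:10,r4:24,r5:3
  c12: -  regs: r0:Mul1,r1:2,r2:34,r3:10,r4:24,r5:3
  c13: -  regs: r0:Mul1,r1:2,r2:34,r3:10,r4:24,r5:3
  c14: -  regs: r0:Mul1,r1:2,r2:34,r3:10,r4:24,r5:3
  c15: -  regs: r0:Mul1,r1:2,r2:34,r3:10,r4:24,r5:3
  c16: CDB Mul1=720  regs: r0:720,r1:2,r2:34,r3:10,r4:24,r5:3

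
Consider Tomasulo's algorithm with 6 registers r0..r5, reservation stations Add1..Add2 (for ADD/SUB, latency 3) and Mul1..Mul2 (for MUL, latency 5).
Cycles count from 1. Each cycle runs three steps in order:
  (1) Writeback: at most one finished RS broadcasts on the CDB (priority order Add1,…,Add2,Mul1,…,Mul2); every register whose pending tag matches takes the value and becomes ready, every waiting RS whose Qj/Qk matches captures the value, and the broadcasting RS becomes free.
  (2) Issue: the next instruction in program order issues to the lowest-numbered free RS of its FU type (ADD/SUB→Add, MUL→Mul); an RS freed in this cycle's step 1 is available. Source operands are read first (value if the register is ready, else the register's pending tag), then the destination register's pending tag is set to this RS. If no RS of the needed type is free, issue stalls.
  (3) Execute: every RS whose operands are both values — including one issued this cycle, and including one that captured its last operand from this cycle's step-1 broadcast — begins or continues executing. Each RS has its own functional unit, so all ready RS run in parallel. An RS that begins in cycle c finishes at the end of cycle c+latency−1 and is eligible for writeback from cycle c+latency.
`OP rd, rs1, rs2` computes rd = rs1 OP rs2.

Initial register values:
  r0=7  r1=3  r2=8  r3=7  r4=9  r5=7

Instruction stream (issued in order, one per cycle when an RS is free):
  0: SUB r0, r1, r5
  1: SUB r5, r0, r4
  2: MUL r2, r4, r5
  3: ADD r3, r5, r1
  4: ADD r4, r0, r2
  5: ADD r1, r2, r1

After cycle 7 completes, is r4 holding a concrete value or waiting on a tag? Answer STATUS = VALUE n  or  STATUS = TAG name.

c1: issue SUB r0<-Add1 | r0:Add1,r1:3,r2:8,r3:7,r4:9,r5:7
c2: issue SUB r5<-Add2 | r0:Add1,r1:3,r2:8,r3:7,r4:9,r5:Add2
c3: issue MUL r2<-Mul1 | r0:Add1,r1:3,r2:Mul1,r3:7,r4:9,r5:Add2
c4: CDB Add1=-4; issue ADD r3<-Add1 | r0:-4,r1:3,r2:Mul1,r3:Add1,r4:9,r5:Add2
c5: stall | r0:-4,r1:3,r2:Mul1,r3:Add1,r4:9,r5:Add2
c6: stall | r0:-4,r1:3,r2:Mul1,r3:Add1,r4:9,r5:Add2
c7: CDB Add2=-13; issue ADD r4<-Add2 | r0:-4,r1:3,r2:Mul1,r3:Add1,r4:Add2,r5:-13

STATUS = TAG Add2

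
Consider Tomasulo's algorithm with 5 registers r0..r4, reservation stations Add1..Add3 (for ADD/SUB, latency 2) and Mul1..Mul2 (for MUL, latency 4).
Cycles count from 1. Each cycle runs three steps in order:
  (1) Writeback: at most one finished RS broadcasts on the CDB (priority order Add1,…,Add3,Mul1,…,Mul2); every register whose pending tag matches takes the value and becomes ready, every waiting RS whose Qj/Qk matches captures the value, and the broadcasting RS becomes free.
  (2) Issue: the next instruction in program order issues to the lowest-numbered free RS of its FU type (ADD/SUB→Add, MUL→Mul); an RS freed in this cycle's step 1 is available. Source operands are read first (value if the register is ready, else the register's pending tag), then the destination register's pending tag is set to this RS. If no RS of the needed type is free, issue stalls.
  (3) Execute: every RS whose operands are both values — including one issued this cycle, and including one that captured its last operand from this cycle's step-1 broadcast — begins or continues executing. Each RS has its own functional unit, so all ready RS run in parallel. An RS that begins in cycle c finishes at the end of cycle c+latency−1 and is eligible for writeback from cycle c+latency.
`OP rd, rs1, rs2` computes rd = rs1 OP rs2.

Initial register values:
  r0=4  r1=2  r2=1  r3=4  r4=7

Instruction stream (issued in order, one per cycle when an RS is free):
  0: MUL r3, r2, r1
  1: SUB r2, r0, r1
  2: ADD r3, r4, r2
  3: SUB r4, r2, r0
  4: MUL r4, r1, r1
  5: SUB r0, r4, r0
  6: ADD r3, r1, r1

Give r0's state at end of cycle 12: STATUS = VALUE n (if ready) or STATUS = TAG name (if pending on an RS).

c1: issue MUL r3<-Mul1 | r0:4,r1:2,r2:1,r3:Mul1,r4:7
c2: issue SUB r2<-Add1 | r0:4,r1:2,r2:Add1,r3:Mul1,r4:7
c3: issue ADD r3<-Add2 | r0:4,r1:2,r2:Add1,r3:Add2,r4:7
c4: CDB Add1=2; issue SUB r4<-Add1 | r0:4,r1:2,r2:2,r3:Add2,r4:Add1
c5: CDB Mul1=2; issue MUL r4<-Mul1 | r0:4,r1:2,r2:2,r3:Add2,r4:Mul1
c6: CDB Add1=-2; issue SUB r0<-Add1 | r0:Add1,r1:2,r2:2,r3:Add2,r4:Mul1
c7: CDB Add2=9; issue ADD r3<-Add2 | r0:Add1,r1:2,r2:2,r3:Add2,r4:Mul1
c8: - | r0:Add1,r1:2,r2:2,r3:Add2,r4:Mul1
c9: CDB Add2=4 | r0:Add1,r1:2,r2:2,r3:4,r4:Mul1
c10: CDB Mul1=4 | r0:Add1,r1:2,r2:2,r3:4,r4:4
c11: - | r0:Add1,r1:2,r2:2,r3:4,r4:4
c12: CDB Add1=0 | r0:0,r1:2,r2:2,r3:4,r4:4

STATUS = VALUE 0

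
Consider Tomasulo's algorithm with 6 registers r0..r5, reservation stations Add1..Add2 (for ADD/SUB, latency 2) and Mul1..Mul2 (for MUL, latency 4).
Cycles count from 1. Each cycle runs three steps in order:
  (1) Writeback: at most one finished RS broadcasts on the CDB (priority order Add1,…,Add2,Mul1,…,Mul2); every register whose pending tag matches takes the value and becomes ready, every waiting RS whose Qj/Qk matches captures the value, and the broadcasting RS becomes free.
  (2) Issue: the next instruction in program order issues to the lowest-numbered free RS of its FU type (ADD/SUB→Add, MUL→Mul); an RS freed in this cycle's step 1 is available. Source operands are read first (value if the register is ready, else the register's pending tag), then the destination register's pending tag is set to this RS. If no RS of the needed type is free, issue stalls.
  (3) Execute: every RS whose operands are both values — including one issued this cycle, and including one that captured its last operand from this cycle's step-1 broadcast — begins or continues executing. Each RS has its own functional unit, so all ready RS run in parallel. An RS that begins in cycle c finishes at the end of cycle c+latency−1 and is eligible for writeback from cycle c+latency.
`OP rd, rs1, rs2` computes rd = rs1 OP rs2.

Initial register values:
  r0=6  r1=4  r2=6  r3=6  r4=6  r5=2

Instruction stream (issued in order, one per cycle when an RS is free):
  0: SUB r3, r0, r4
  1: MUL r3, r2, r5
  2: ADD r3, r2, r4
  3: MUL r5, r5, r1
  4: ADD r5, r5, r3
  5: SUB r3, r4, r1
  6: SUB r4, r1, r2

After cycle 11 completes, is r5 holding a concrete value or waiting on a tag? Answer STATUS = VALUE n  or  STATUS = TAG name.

cycle 1: issue SUB r3<-Add1 // r0:6,r1:4,r2:6,r3:Add1,r4:6,r5:2
cycle 2: issue MUL r3<-Mul1 // r0:6,r1:4,r2:6,r3:Mul1,r4:6,r5:2
cycle 3: CDB Add1=0; issue ADD r3<-Add1 // r0:6,r1:4,r2:6,r3:Add1,r4:6,r5:2
cycle 4: issue MUL r5<-Mul2 // r0:6,r1:4,r2:6,r3:Add1,r4:6,r5:Mul2
cycle 5: CDB Add1=12; issue ADD r5<-Add1 // r0:6,r1:4,r2:6,r3:12,r4:6,r5:Add1
cycle 6: CDB Mul1=12; issue SUB r3<-Add2 // r0:6,r1:4,r2:6,r3:Add2,r4:6,r5:Add1
cycle 7: stall // r0:6,r1:4,r2:6,r3:Add2,r4:6,r5:Add1
cycle 8: CDB Add2=2; issue SUB r4<-Add2 // r0:6,r1:4,r2:6,r3:2,r4:Add2,r5:Add1
cycle 9: CDB Mul2=8 // r0:6,r1:4,r2:6,r3:2,r4:Add2,r5:Add1
cycle 10: CDB Add2=-2 // r0:6,r1:4,r2:6,r3:2,r4:-2,r5:Add1
cycle 11: CDB Add1=20 // r0:6,r1:4,r2:6,r3:2,r4:-2,r5:20

STATUS = VALUE 20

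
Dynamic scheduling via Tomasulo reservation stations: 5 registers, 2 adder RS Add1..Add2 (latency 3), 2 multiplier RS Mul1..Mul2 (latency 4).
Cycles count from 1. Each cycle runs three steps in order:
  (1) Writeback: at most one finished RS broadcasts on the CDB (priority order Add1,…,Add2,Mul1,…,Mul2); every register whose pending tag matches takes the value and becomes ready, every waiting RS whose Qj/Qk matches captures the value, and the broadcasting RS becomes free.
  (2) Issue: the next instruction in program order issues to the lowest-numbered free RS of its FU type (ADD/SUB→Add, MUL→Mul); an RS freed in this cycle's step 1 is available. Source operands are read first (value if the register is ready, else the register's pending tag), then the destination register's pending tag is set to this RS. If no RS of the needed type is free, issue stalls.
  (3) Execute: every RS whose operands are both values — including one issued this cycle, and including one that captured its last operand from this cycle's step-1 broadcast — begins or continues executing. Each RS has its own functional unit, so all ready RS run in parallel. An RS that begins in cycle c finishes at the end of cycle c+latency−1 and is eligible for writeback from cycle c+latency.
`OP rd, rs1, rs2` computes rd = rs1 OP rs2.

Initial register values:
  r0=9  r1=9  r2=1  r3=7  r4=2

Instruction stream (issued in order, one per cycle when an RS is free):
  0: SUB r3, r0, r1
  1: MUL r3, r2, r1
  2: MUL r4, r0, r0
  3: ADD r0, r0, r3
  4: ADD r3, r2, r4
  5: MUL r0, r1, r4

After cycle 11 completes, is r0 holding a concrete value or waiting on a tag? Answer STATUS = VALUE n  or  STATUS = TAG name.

STATUS = VALUE 729

  c1: issue SUB r3<-Add1  regs: r0:9,r1:9,r2:1,r3:Add1,r4:2
  c2: issue MUL r3<-Mul1  regs: r0:9,r1:9,r2:1,r3:Mul1,r4:2
  c3: issue MUL r4<-Mul2  regs: r0:9,r1:9,r2:1,r3:Mul1,r4:Mul2
  c4: CDB Add1=0; issue ADD r0<-Add1  regs: r0:Add1,r1:9,r2:1,r3:Mul1,r4:Mul2
  c5: issue ADD r3<-Add2  regs: r0:Add1,r1:9,r2:1,r3:Add2,r4:Mul2
  c6: CDB Mul1=9; issue MUL r0<-Mul1  regs: r0:Mul1,r1:9,r2:1,r3:Add2,r4:Mul2
  c7: CDB Mul2=81  regs: r0:Mul1,r1:9,r2:1,r3:Add2,r4:81
  c8: -  regs: r0:Mul1,r1:9,r2:1,r3:Add2,r4:81
  c9: CDB Add1=18  regs: r0:Mul1,r1:9,r2:1,r3:Add2,r4:81
  c10: CDB Add2=82  regs: r0:Mul1,r1:9,r2:1,r3:82,r4:81
  c11: CDB Mul1=729  regs: r0:729,r1:9,r2:1,r3:82,r4:81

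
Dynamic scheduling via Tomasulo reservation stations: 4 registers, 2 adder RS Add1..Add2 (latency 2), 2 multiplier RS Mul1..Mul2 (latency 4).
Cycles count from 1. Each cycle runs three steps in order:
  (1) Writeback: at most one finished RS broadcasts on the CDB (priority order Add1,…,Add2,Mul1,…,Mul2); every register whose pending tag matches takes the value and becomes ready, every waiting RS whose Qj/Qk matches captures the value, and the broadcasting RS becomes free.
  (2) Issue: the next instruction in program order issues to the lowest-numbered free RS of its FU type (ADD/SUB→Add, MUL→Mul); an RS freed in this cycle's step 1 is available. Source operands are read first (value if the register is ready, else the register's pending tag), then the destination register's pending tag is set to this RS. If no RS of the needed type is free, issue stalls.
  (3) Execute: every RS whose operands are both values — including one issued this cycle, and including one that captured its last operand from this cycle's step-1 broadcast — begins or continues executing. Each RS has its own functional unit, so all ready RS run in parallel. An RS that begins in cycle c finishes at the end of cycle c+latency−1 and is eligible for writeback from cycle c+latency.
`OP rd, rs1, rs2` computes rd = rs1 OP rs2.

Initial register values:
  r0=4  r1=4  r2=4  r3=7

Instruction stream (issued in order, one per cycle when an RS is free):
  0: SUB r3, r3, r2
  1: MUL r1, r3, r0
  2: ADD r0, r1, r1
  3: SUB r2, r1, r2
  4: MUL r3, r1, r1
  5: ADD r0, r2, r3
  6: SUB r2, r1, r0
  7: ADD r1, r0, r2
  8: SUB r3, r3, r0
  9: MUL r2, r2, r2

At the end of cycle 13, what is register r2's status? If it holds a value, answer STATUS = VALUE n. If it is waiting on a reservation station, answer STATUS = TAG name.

c1: issue SUB r3<-Add1 | r0:4,r1:4,r2:4,r3:Add1
c2: issue MUL r1<-Mul1 | r0:4,r1:Mul1,r2:4,r3:Add1
c3: CDB Add1=3; issue ADD r0<-Add1 | r0:Add1,r1:Mul1,r2:4,r3:3
c4: issue SUB r2<-Add2 | r0:Add1,r1:Mul1,r2:Add2,r3:3
c5: issue MUL r3<-Mul2 | r0:Add1,r1:Mul1,r2:Add2,r3:Mul2
c6: stall | r0:Add1,r1:Mul1,r2:Add2,r3:Mul2
c7: CDB Mul1=12; stall | r0:Add1,r1:12,r2:Add2,r3:Mul2
c8: stall | r0:Add1,r1:12,r2:Add2,r3:Mul2
c9: CDB Add1=24; issue ADD r0<-Add1 | r0:Add1,r1:12,r2:Add2,r3:Mul2
c10: CDB Add2=8; issue SUB r2<-Add2 | r0:Add1,r1:12,r2:Add2,r3:Mul2
c11: CDB Mul2=144; stall | r0:Add1,r1:12,r2:Add2,r3:144
c12: stall | r0:Add1,r1:12,r2:Add2,r3:144
c13: CDB Add1=152; issue ADD r1<-Add1 | r0:152,r1:Add1,r2:Add2,r3:144

STATUS = TAG Add2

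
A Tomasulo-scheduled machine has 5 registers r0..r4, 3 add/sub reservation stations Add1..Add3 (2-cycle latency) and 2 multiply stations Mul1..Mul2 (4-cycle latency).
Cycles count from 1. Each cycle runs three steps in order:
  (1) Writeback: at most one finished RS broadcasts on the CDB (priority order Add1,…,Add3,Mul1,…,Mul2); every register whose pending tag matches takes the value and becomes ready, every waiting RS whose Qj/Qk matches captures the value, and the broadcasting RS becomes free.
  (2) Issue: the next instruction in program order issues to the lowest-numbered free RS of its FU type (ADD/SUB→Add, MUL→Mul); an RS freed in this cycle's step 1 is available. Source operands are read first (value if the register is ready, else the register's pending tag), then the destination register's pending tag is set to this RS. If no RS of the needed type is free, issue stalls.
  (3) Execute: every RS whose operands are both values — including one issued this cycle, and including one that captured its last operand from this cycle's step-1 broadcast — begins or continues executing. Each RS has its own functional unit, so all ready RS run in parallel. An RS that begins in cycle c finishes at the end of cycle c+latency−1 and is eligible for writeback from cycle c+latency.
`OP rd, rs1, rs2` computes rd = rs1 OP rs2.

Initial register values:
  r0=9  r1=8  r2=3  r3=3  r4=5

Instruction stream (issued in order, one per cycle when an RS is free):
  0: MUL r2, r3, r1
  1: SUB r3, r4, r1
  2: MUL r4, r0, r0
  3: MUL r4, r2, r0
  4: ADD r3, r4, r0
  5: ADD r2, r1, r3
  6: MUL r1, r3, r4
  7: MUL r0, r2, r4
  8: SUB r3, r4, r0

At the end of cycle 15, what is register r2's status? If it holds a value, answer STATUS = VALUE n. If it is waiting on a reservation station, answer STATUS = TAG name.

STATUS = VALUE 233

cycle 1: issue MUL r2<-Mul1 // r0:9,r1:8,r2:Mul1,r3:3,r4:5
cycle 2: issue SUB r3<-Add1 // r0:9,r1:8,r2:Mul1,r3:Add1,r4:5
cycle 3: issue MUL r4<-Mul2 // r0:9,r1:8,r2:Mul1,r3:Add1,r4:Mul2
cycle 4: CDB Add1=-3; stall // r0:9,r1:8,r2:Mul1,r3:-3,r4:Mul2
cycle 5: CDB Mul1=24; issue MUL r4<-Mul1 // r0:9,r1:8,r2:24,r3:-3,r4:Mul1
cycle 6: issue ADD r3<-Add1 // r0:9,r1:8,r2:24,r3:Add1,r4:Mul1
cycle 7: CDB Mul2=81; issue ADD r2<-Add2 // r0:9,r1:8,r2:Add2,r3:Add1,r4:Mul1
cycle 8: issue MUL r1<-Mul2 // r0:9,r1:Mul2,r2:Add2,r3:Add1,r4:Mul1
cycle 9: CDB Mul1=216; issue MUL r0<-Mul1 // r0:Mul1,r1:Mul2,r2:Add2,r3:Add1,r4:216
cycle 10: issue SUB r3<-Add3 // r0:Mul1,r1:Mul2,r2:Add2,r3:Add3,r4:216
cycle 11: CDB Add1=225 // r0:Mul1,r1:Mul2,r2:Add2,r3:Add3,r4:216
cycle 12: - // r0:Mul1,r1:Mul2,r2:Add2,r3:Add3,r4:216
cycle 13: CDB Add2=233 // r0:Mul1,r1:Mul2,r2:233,r3:Add3,r4:216
cycle 14: - // r0:Mul1,r1:Mul2,r2:233,r3:Add3,r4:216
cycle 15: CDB Mul2=48600 // r0:Mul1,r1:48600,r2:233,r3:Add3,r4:216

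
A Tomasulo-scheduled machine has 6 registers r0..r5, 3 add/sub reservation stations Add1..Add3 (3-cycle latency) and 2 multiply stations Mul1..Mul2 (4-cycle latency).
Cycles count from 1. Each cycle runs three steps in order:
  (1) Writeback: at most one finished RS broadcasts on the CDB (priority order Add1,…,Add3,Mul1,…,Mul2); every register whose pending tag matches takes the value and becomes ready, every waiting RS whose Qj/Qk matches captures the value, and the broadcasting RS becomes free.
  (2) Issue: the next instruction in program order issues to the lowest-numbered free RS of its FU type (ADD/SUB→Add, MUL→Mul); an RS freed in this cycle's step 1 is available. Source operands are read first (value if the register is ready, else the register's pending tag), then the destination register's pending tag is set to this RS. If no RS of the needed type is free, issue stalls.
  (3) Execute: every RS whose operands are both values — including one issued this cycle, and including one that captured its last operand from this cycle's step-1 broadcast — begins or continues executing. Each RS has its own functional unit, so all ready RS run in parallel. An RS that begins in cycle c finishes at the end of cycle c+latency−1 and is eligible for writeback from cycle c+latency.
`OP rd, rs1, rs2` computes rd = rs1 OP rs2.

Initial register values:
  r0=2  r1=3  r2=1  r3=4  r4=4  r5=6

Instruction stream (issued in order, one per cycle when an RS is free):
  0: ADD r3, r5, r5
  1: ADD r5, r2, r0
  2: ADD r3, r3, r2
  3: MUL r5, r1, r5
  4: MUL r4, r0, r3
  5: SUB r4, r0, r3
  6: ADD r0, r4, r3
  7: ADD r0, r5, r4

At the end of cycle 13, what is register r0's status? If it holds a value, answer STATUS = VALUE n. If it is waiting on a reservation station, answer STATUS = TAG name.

STATUS = TAG Add3

c1: issue ADD r3<-Add1 | r0:2,r1:3,r2:1,r3:Add1,r4:4,r5:6
c2: issue ADD r5<-Add2 | r0:2,r1:3,r2:1,r3:Add1,r4:4,r5:Add2
c3: issue ADD r3<-Add3 | r0:2,r1:3,r2:1,r3:Add3,r4:4,r5:Add2
c4: CDB Add1=12; issue MUL r5<-Mul1 | r0:2,r1:3,r2:1,r3:Add3,r4:4,r5:Mul1
c5: CDB Add2=3; issue MUL r4<-Mul2 | r0:2,r1:3,r2:1,r3:Add3,r4:Mul2,r5:Mul1
c6: issue SUB r4<-Add1 | r0:2,r1:3,r2:1,r3:Add3,r4:Add1,r5:Mul1
c7: CDB Add3=13; issue ADD r0<-Add2 | r0:Add2,r1:3,r2:1,r3:13,r4:Add1,r5:Mul1
c8: issue ADD r0<-Add3 | r0:Add3,r1:3,r2:1,r3:13,r4:Add1,r5:Mul1
c9: CDB Mul1=9 | r0:Add3,r1:3,r2:1,r3:13,r4:Add1,r5:9
c10: CDB Add1=-11 | r0:Add3,r1:3,r2:1,r3:13,r4:-11,r5:9
c11: CDB Mul2=26 | r0:Add3,r1:3,r2:1,r3:13,r4:-11,r5:9
c12: - | r0:Add3,r1:3,r2:1,r3:13,r4:-11,r5:9
c13: CDB Add2=2 | r0:Add3,r1:3,r2:1,r3:13,r4:-11,r5:9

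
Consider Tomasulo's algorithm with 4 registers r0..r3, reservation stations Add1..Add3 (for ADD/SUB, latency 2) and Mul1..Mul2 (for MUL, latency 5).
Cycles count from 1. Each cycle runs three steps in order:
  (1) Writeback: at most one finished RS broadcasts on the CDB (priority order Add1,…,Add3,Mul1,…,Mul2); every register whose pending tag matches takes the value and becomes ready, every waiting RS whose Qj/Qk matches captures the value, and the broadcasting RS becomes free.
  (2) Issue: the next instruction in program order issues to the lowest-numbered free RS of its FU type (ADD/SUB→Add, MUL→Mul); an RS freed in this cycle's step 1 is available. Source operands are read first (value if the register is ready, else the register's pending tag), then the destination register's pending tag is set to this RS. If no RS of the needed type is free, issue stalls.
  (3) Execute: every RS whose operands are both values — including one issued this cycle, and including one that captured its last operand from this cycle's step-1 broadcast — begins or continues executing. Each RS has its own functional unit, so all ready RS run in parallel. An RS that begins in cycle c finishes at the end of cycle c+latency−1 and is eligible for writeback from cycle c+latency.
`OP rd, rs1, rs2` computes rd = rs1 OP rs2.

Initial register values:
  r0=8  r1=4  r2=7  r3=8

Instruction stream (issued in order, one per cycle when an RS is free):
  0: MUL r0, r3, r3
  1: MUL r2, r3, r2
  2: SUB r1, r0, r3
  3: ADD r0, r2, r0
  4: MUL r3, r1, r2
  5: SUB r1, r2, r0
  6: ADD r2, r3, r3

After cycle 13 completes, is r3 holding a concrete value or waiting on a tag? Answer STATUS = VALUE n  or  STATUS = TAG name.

STATUS = VALUE 3136

  c1: issue MUL r0<-Mul1  regs: r0:Mul1,r1:4,r2:7,r3:8
  c2: issue MUL r2<-Mul2  regs: r0:Mul1,r1:4,r2:Mul2,r3:8
  c3: issue SUB r1<-Add1  regs: r0:Mul1,r1:Add1,r2:Mul2,r3:8
  c4: issue ADD r0<-Add2  regs: r0:Add2,r1:Add1,r2:Mul2,r3:8
  c5: stall  regs: r0:Add2,r1:Add1,r2:Mul2,r3:8
  c6: CDB Mul1=64; issue MUL r3<-Mul1  regs: r0:Add2,r1:Add1,r2:Mul2,r3:Mul1
  c7: CDB Mul2=56; issue SUB r1<-Add3  regs: r0:Add2,r1:Add3,r2:56,r3:Mul1
  c8: CDB Add1=56; issue ADD r2<-Add1  regs: r0:Add2,r1:Add3,r2:Add1,r3:Mul1
  c9: CDB Add2=120  regs: r0:120,r1:Add3,r2:Add1,r3:Mul1
  c10: -  regs: r0:120,r1:Add3,r2:Add1,r3:Mul1
  c11: CDB Add3=-64  regs: r0:120,r1:-64,r2:Add1,r3:Mul1
  c12: -  regs: r0:120,r1:-64,r2:Add1,r3:Mul1
  c13: CDB Mul1=3136  regs: r0:120,r1:-64,r2:Add1,r3:3136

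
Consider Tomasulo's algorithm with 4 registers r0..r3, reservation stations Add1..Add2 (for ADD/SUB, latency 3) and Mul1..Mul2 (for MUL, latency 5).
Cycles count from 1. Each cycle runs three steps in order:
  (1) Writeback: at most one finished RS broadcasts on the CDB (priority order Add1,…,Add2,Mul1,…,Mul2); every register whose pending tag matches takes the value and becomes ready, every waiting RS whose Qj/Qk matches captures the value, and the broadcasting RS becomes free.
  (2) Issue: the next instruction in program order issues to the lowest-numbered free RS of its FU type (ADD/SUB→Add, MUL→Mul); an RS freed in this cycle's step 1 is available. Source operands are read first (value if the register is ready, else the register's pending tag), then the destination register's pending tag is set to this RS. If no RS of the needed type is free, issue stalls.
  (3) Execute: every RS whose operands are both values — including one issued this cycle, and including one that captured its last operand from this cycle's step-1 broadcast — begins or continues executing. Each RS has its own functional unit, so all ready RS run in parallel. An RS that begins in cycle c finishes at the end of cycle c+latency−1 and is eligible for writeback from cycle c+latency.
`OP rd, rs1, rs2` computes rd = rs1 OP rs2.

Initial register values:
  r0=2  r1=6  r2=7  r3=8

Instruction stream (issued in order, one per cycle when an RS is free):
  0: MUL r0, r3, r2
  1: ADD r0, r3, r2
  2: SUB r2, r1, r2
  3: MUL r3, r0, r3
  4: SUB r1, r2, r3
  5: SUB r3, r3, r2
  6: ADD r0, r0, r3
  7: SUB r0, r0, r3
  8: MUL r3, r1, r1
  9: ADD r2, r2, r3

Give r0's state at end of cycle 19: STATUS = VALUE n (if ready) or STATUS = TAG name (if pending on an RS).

STATUS = TAG Add2

c1: issue MUL r0<-Mul1 | r0:Mul1,r1:6,r2:7,r3:8
c2: issue ADD r0<-Add1 | r0:Add1,r1:6,r2:7,r3:8
c3: issue SUB r2<-Add2 | r0:Add1,r1:6,r2:Add2,r3:8
c4: issue MUL r3<-Mul2 | r0:Add1,r1:6,r2:Add2,r3:Mul2
c5: CDB Add1=15; issue SUB r1<-Add1 | r0:15,r1:Add1,r2:Add2,r3:Mul2
c6: CDB Add2=-1; issue SUB r3<-Add2 | r0:15,r1:Add1,r2:-1,r3:Add2
c7: CDB Mul1=56; stall | r0:15,r1:Add1,r2:-1,r3:Add2
c8: stall | r0:15,r1:Add1,r2:-1,r3:Add2
c9: stall | r0:15,r1:Add1,r2:-1,r3:Add2
c10: CDB Mul2=120; stall | r0:15,r1:Add1,r2:-1,r3:Add2
c11: stall | r0:15,r1:Add1,r2:-1,r3:Add2
c12: stall | r0:15,r1:Add1,r2:-1,r3:Add2
c13: CDB Add1=-121; issue ADD r0<-Add1 | r0:Add1,r1:-121,r2:-1,r3:Add2
c14: CDB Add2=121; issue SUB r0<-Add2 | r0:Add2,r1:-121,r2:-1,r3:121
c15: issue MUL r3<-Mul1 | r0:Add2,r1:-121,r2:-1,r3:Mul1
c16: stall | r0:Add2,r1:-121,r2:-1,r3:Mul1
c17: CDB Add1=136; issue ADD r2<-Add1 | r0:Add2,r1:-121,r2:Add1,r3:Mul1
c18: - | r0:Add2,r1:-121,r2:Add1,r3:Mul1
c19: - | r0:Add2,r1:-121,r2:Add1,r3:Mul1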